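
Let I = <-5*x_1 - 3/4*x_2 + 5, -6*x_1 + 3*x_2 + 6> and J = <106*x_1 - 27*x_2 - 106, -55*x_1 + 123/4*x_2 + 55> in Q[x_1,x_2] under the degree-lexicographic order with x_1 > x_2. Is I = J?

Yes, the ideals are equal.

For a fixed monomial order, each ideal has a unique reduced Gröbner basis; comparing bases decides equality.
Buchberger on the first generating set:
f_1 = -5*x_1 - 3/4*x_2 + 5, LT = x_1.
f_2 = -6*x_1 + 3*x_2 + 6, LT = x_1.

S(f_1,f_2): lcm = x_1. S = 13/20*x_2.
  leading term x_2: no divisor's leading term divides it; move 13/20*x_2 to the remainder.
  remainder 13/20*x_2 ≠ 0; add g_3 = 13/20*x_2 to the basis.

The other S-polynomials (S(f_1,g_3), S(f_2,g_3)) all reduce to 0 modulo the current basis, so we have a Gröbner basis.
Inter-reduce: drop elements whose leading term is divisible by another's, tail-reduce, and make monic.
Reduced Gröbner basis: {x_1 - 1, x_2}.

Buchberger on the second generating set:
h_1 = 106*x_1 - 27*x_2 - 106, LT = x_1.
h_2 = -55*x_1 + 123/4*x_2 + 55, LT = x_1.

S(h_1,h_2): lcm = x_1. S = 3549/11660*x_2.
  leading term x_2: no divisor's leading term divides it; move 3549/11660*x_2 to the remainder.
  remainder 3549/11660*x_2 ≠ 0; add k_3 = 3549/11660*x_2 to the basis.

The other S-polynomials (S(h_1,k_3), S(h_2,k_3)) all reduce to 0 modulo the current basis, so we have a Gröbner basis.
Inter-reduce: drop elements whose leading term is divisible by another's, tail-reduce, and make monic.
Reduced Gröbner basis: {x_1 - 1, x_2}.

The two bases agree; hence the ideals are identical.
The same test decides containment: I ⊆ J iff every generator of I reduces to 0 modulo a Gröbner basis of J.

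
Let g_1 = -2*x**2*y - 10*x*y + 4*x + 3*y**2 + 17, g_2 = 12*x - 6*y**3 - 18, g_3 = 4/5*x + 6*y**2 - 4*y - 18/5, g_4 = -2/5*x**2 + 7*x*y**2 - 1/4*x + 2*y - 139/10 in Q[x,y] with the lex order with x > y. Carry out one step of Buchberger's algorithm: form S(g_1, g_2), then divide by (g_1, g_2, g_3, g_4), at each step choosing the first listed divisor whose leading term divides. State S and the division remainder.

lcm(LM(g_1), LM(g_2)) = x**2*y.
S = (lcm/LT(g_1))·g_1 − (lcm/LT(g_2))·g_2 = 1/2*x*y**4 + 13/2*x*y - 2*x - 3/2*y**2 - 17/2.
Reduce S modulo (g_1, g_2, g_3, g_4) in that order:
  leading term x*y**4: subtract (1/24*y**4)·g_2 from 1/2*x*y**4 + 13/2*x*y - 2*x - 3/2*y**2 - 17/2 → 13/2*x*y - 2*x + 1/4*y**7 + 3/4*y**4 - 3/2*y**2 - 17/2
  leading term x*y: subtract (13/24*y)·g_2 from 13/2*x*y - 2*x + 1/4*y**7 + 3/4*y**4 - 3/2*y**2 - 17/2 → -2*x + 1/4*y**7 + 4*y**4 - 3/2*y**2 + 39/4*y - 17/2
  leading term x: subtract (-1/6)·g_2 from -2*x + 1/4*y**7 + 4*y**4 - 3/2*y**2 + 39/4*y - 17/2 → 1/4*y**7 + 4*y**4 - y**3 - 3/2*y**2 + 39/4*y - 23/2
  leading term y**7: no divisor's leading term divides it; move 1/4*y**7 to the remainder.
  leading term y**4: no divisor's leading term divides it; move 4*y**4 to the remainder.
  leading term y**3: no divisor's leading term divides it; move -y**3 to the remainder.
  leading term y**2: no divisor's leading term divides it; move -3/2*y**2 to the remainder.
  leading term y: no divisor's leading term divides it; move 39/4*y to the remainder.
  leading term 1: no divisor's leading term divides it; move -23/2 to the remainder.
The remainder 1/4*y**7 + 4*y**4 - y**3 - 3/2*y**2 + 39/4*y - 23/2 is nonzero, so it would be added as the next basis element.

S(g_1, g_2) = 1/2*x*y**4 + 13/2*x*y - 2*x - 3/2*y**2 - 17/2; remainder on division = 1/4*y**7 + 4*y**4 - y**3 - 3/2*y**2 + 39/4*y - 23/2.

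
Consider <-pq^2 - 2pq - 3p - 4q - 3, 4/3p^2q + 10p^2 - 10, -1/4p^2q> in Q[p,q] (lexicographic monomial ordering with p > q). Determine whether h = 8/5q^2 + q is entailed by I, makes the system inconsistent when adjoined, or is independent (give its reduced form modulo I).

8/5q^2 + q lies in I (it reduces to 0).

First compute the reduced Gröbner basis of I by Buchberger's algorithm.
f_1 = -pq^2 - 2pq - 3p - 4q - 3, LT = pq^2.
f_2 = 4/3p^2q + 10p^2 - 10, LT = p^2q.
f_3 = -1/4p^2q, LT = p^2q.

S(f_1,f_2): lcm = p^2q^2. S = -11/2p^2q + 3p^2 + 4pq + 3p + 15/2q.
  leading term p^2q: subtract (-33/8)·f_2 from -11/2p^2q + 3p^2 + 4pq + 3p + 15/2q → 177/4p^2 + 4pq + 3p + 15/2q - 165/4
  leading term p^2: no divisor's leading term divides it; move 177/4p^2 to the remainder.
  leading term pq: no divisor's leading term divides it; move 4pq to the remainder.
  leading term p: no divisor's leading term divides it; move 3p to the remainder.
  leading term q: no divisor's leading term divides it; move 15/2q to the remainder.
  leading term 1: no divisor's leading term divides it; move -165/4 to the remainder.
  remainder 177/4p^2 + 4pq + 3p + 15/2q - 165/4 ≠ 0; add k_4 = 177/4p^2 + 4pq + 3p + 15/2q - 165/4 to the basis.

S(f_1,f_3): lcm = p^2q^2. S = 2p^2q + 3p^2 + 4pq + 3p.
  leading term p^2q: subtract (3/2)·f_2 from 2p^2q + 3p^2 + 4pq + 3p → -12p^2 + 4pq + 3p + 15
  leading term p^2: subtract (-16/59)·k_4 from -12p^2 + 4pq + 3p + 15 → 300/59pq + 225/59p + 120/59q + 225/59
  leading term pq: no divisor's leading term divides it; move 300/59pq to the remainder.
  leading term p: no divisor's leading term divides it; move 225/59p to the remainder.
  leading term q: no divisor's leading term divides it; move 120/59q to the remainder.
  leading term 1: no divisor's leading term divides it; move 225/59 to the remainder.
  remainder 300/59pq + 225/59p + 120/59q + 225/59 ≠ 0; add k_5 = 300/59pq + 225/59p + 120/59q + 225/59 to the basis.

S(f_2,f_3): lcm = p^2q. S = 15/2p^2 - 15/2.
  leading term p^2: subtract (10/59)·k_4 from 15/2p^2 - 15/2 → -40/59pq - 30/59p - 75/59q - 30/59
  leading term pq: subtract (-2/15)·k_5 from -40/59pq - 30/59p - 75/59q - 30/59 → -q
  leading term q: no divisor's leading term divides it; move -q to the remainder.
  remainder -q ≠ 0; add k_6 = -q to the basis.

S(f_1,k_4): lcm = p^2q^2. S = 2p^2q + 3p^2 - 16/177pq^3 - 4/59pq^2 + 4pq + 3p - 10/59q^3 + 55/59q^2.
  leading term p^2q: subtract (3/2)·f_2 from 2p^2q + 3p^2 - 16/177pq^3 - 4/59pq^2 + 4pq + 3p - 10/59q^3 + 55/59q^2 → -12p^2 - 16/177pq^3 - 4/59pq^2 + 4pq + 3p - 10/59q^3 + 55/59q^2 + 15
  leading term p^2: subtract (-16/59)·k_4 from -12p^2 - 16/177pq^3 - 4/59pq^2 + 4pq + 3p - 10/59q^3 + 55/59q^2 + 15 → -16/177pq^3 - 4/59pq^2 + 300/59pq + 225/59p - 10/59q^3 + 55/59q^2 + 120/59q + 225/59
  leading term pq^3: subtract (16/177q)·f_1 from -16/177pq^3 - 4/59pq^2 + 300/59pq + 225/59p - 10/59q^3 + 55/59q^2 + 120/59q + 225/59 → 20/177pq^2 + 316/59pq + 225/59p - 10/59q^3 + 229/177q^2 + 136/59q + 225/59
  leading term pq^2: subtract (-20/177)·f_1 from 20/177pq^2 + 316/59pq + 225/59p - 10/59q^3 + 229/177q^2 + 136/59q + 225/59 → 908/177pq + 205/59p - 10/59q^3 + 229/177q^2 + 328/177q + 205/59
  leading term pq: subtract (227/225)·k_5 from 908/177pq + 205/59p - 10/59q^3 + 229/177q^2 + 328/177q + 205/59 → -22/59p - 10/59q^3 + 229/177q^2 - 176/885q - 22/59
  leading term p: no divisor's leading term divides it; move -22/59p to the remainder.
  leading term q^3: subtract (10/59q^2)·k_6 from -10/59q^3 + 229/177q^2 - 176/885q - 22/59 → 229/177q^2 - 176/885q - 22/59
  leading term q^2: subtract (-229/177q)·k_6 from 229/177q^2 - 176/885q - 22/59 → -176/885q - 22/59
  leading term q: subtract (176/885)·k_6 from -176/885q - 22/59 → -22/59
  leading term 1: no divisor's leading term divides it; move -22/59 to the remainder.
  remainder -22/59p - 22/59 ≠ 0; add k_7 = -22/59p - 22/59 to the basis.

The other S-polynomials (S(f_2,k_4), S(f_3,k_4), S(f_1,k_5), S(f_2,k_5), S(f_3,k_5), S(k_4,k_5), S(f_1,k_6), S(f_2,k_6), S(f_3,k_6), S(k_4,k_6), S(k_5,k_6), S(f_1,k_7), S(f_2,k_7), S(f_3,k_7), S(k_4,k_7), S(k_5,k_7), S(k_6,k_7)) all reduce to 0 modulo the current basis, so we have a Gröbner basis.
Inter-reduce: drop elements whose leading term is divisible by another's, tail-reduce, and make monic.
Reduced Gröbner basis: {p + 1, q}.
Label its elements g_1 = p + 1, g_2 = q.

Reduce h = 8/5q^2 + q modulo G:
  leading term q^2: subtract (8/5q)·g_2 from 8/5q^2 + q → q
  leading term q: subtract (1)·g_2 from q → 0
  normal form = 0.
Since the normal form is 0, h ∈ I.

Ideal membership is decidable via reduction modulo a Gröbner basis.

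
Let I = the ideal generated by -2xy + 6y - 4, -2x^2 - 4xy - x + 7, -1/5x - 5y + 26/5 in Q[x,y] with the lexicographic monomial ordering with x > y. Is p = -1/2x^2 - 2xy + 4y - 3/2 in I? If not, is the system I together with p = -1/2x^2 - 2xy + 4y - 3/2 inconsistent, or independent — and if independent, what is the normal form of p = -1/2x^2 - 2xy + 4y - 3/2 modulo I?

-1/2x^2 - 2xy + 4y - 3/2 lies in I (it reduces to 0).

First compute the reduced Gröbner basis of I by Buchberger's algorithm.
f_1 = -2xy + 6y - 4, LT = xy.
f_2 = -2x^2 - 4xy - x + 7, LT = x^2.
f_3 = -1/5x - 5y + 26/5, LT = x.

S(f_1,f_2): lcm = x^2y. S = -2xy^2 - 7/2xy + 2x + 7/2y.
  leading term xy^2: subtract (y)·f_1 from -2xy^2 - 7/2xy + 2x + 7/2y → -7/2xy + 2x - 6y^2 + 15/2y
  leading term xy: subtract (7/4)·f_1 from -7/2xy + 2x - 6y^2 + 15/2y → 2x - 6y^2 - 3y + 7
  leading term x: subtract (-10)·f_3 from 2x - 6y^2 - 3y + 7 → -6y^2 - 53y + 59
  leading term y^2: no divisor's leading term divides it; move -6y^2 to the remainder.
  leading term y: no divisor's leading term divides it; move -53y to the remainder.
  leading term 1: no divisor's leading term divides it; move 59 to the remainder.
  remainder -6y^2 - 53y + 59 ≠ 0; add h_4 = -6y^2 - 53y + 59 to the basis.

S(f_1,f_3): lcm = xy. S = -25y^2 + 23y + 2.
  leading term y^2: subtract (25/6)·h_4 from -25y^2 + 23y + 2 → 1463/6y - 1463/6
  leading term y: no divisor's leading term divides it; move 1463/6y to the remainder.
  leading term 1: no divisor's leading term divides it; move -1463/6 to the remainder.
  remainder 1463/6y - 1463/6 ≠ 0; add h_5 = 1463/6y - 1463/6 to the basis.

The other S-polynomials (S(f_2,f_3), S(f_1,h_4), S(f_2,h_4), S(f_3,h_4), S(f_1,h_5), S(f_2,h_5), S(f_3,h_5), S(h_4,h_5)) all reduce to 0 modulo the current basis, so we have a Gröbner basis.
Inter-reduce: drop elements whose leading term is divisible by another's, tail-reduce, and make monic.
Reduced Gröbner basis: {x - 1, y - 1}.
Label its elements g_1 = x - 1, g_2 = y - 1.

Reduce p = -1/2x^2 - 2xy + 4y - 3/2 modulo G:
  leading term x^2: subtract (-1/2x)·g_1 from -1/2x^2 - 2xy + 4y - 3/2 → -2xy - 1/2x + 4y - 3/2
  leading term xy: subtract (-2y)·g_1 from -2xy - 1/2x + 4y - 3/2 → -1/2x + 2y - 3/2
  leading term x: subtract (-1/2)·g_1 from -1/2x + 2y - 3/2 → 2y - 2
  leading term y: subtract (2)·g_2 from 2y - 2 → 0
  normal form = 0.
Since the normal form is 0, p ∈ I.

The remainder on division by a Gröbner basis is unique — it is the normal form.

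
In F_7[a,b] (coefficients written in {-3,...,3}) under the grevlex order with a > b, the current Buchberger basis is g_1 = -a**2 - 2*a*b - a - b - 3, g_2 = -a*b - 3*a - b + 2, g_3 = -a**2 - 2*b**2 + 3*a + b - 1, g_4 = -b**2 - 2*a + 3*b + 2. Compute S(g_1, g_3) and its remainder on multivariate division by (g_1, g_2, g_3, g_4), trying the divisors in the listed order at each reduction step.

lcm(LM(g_1), LM(g_3)) = a**2.
S = (lcm/LT(g_1))·g_1 − (lcm/LT(g_3))·g_3 = 2*a*b - 2*b**2 - 3*a + 2*b + 2.
Reduce S modulo (g_1, g_2, g_3, g_4) in that order:
  leading term a*b: subtract (-2)·g_2 from 2*a*b - 2*b**2 - 3*a + 2*b + 2 → -2*b**2 - 2*a - 1
  leading term b**2: subtract (2)·g_4 from -2*b**2 - 2*a - 1 → 2*a + b + 2
  leading term a: no divisor's leading term divides it; move 2*a to the remainder.
  leading term b: no divisor's leading term divides it; move b to the remainder.
  leading term 1: no divisor's leading term divides it; move 2 to the remainder.
The remainder 2*a + b + 2 is nonzero, so it would be added as the next basis element.
An S-polynomial is built so that the two leading terms cancel; whether anything survives reduction is exactly the Gröbner-basis criterion.

S(g_1, g_3) = 2*a*b - 2*b**2 - 3*a + 2*b + 2; remainder on division = 2*a + b + 2.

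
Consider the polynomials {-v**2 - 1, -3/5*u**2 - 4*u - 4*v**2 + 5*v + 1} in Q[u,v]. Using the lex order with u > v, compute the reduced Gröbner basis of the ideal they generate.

f_1 = -v**2 - 1, LT = v**2.
f_2 = -3/5*u**2 - 4*u - 4*v**2 + 5*v + 1, LT = u**2.

The S-polynomials (S(f_1,f_2)) all reduce to 0 modulo the current basis, so we have a Gröbner basis.

G = {u**2 + 20/3*u - 25/3*v - 25/3, v**2 + 1}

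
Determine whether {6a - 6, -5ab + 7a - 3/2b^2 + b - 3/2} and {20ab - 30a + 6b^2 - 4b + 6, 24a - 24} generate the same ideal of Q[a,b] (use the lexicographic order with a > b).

Equality of ideals is decidable: compute both reduced Gröbner bases (unique for the ordering) and check whether they agree.
Buchberger on the first generating set:
f_1 = 6a - 6, LT = a.
f_2 = -5ab + 7a - 3/2b^2 + b - 3/2, LT = ab.

S(f_1,f_2): lcm = ab. S = 7/5a - 3/10b^2 - 4/5b - 3/10.
  leading term a: subtract (7/30)·f_1 from 7/5a - 3/10b^2 - 4/5b - 3/10 → -3/10b^2 - 4/5b + 11/10
  leading term b^2: no divisor's leading term divides it; move -3/10b^2 to the remainder.
  leading term b: no divisor's leading term divides it; move -4/5b to the remainder.
  leading term 1: no divisor's leading term divides it; move 11/10 to the remainder.
  remainder -3/10b^2 - 4/5b + 11/10 ≠ 0; add g_3 = -3/10b^2 - 4/5b + 11/10 to the basis.

The other S-polynomials (S(f_1,g_3), S(f_2,g_3)) all reduce to 0 modulo the current basis, so we have a Gröbner basis.
Inter-reduce: drop elements whose leading term is divisible by another's, tail-reduce, and make monic.
Reduced Gröbner basis: {a - 1, b^2 + 8/3b - 11/3}.

Buchberger on the second generating set:
h_1 = 20ab - 30a + 6b^2 - 4b + 6, LT = ab.
h_2 = 24a - 24, LT = a.

S(h_1,h_2): lcm = ab. S = -3/2a + 3/10b^2 + 4/5b + 3/10.
  leading term a: subtract (-1/16)·h_2 from -3/2a + 3/10b^2 + 4/5b + 3/10 → 3/10b^2 + 4/5b - 6/5
  leading term b^2: no divisor's leading term divides it; move 3/10b^2 to the remainder.
  leading term b: no divisor's leading term divides it; move 4/5b to the remainder.
  leading term 1: no divisor's leading term divides it; move -6/5 to the remainder.
  remainder 3/10b^2 + 4/5b - 6/5 ≠ 0; add k_3 = 3/10b^2 + 4/5b - 6/5 to the basis.

The other S-polynomials (S(h_1,k_3), S(h_2,k_3)) all reduce to 0 modulo the current basis, so we have a Gröbner basis.
Inter-reduce: drop elements whose leading term is divisible by another's, tail-reduce, and make monic.
Reduced Gröbner basis: {a - 1, b^2 + 8/3b - 4}.

Since the reduced bases disagree, the two ideals are not the same.
The same test decides containment: I ⊆ J iff every generator of I reduces to 0 modulo a Gröbner basis of J.

No, the ideals differ.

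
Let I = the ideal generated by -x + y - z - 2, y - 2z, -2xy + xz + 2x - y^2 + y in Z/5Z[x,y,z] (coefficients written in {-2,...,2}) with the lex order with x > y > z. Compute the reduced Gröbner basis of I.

f_1 = -x + y - z - 2, LT = x.
f_2 = y - 2z, LT = y.
f_3 = -2xy + xz + 2x - y^2 + y, LT = xy.

S(f_1,f_3): lcm = xy. S = -2xz + x + y^2 + yz.
  leading term xz: subtract (2z)·f_1 from -2xz + x + y^2 + yz → x + y^2 - yz + 2z^2 - z
  leading term x: subtract (-1)·f_1 from x + y^2 - yz + 2z^2 - z → y^2 - yz + y + 2z^2 - 2z - 2
  leading term y^2: subtract (y)·f_2 from y^2 - yz + y + 2z^2 - 2z - 2 → yz + y + 2z^2 - 2z - 2
  leading term yz: subtract (z)·f_2 from yz + y + 2z^2 - 2z - 2 → y - z^2 - 2z - 2
  leading term y: subtract (1)·f_2 from y - z^2 - 2z - 2 → -z^2 - 2
  leading term z^2: no divisor's leading term divides it; move -z^2 to the remainder.
  leading term 1: no divisor's leading term divides it; move -2 to the remainder.
  remainder -z^2 - 2 ≠ 0; add g_4 = -z^2 - 2 to the basis.

The other S-polynomials (S(f_1,f_2), S(f_2,f_3), S(f_1,g_4), S(f_2,g_4), S(f_3,g_4)) all reduce to 0 modulo the current basis, so we have a Gröbner basis.
Inter-reduce: drop elements whose leading term is divisible by another's, tail-reduce, and make monic.

G = {x - z + 2, y - 2z, z^2 + 2}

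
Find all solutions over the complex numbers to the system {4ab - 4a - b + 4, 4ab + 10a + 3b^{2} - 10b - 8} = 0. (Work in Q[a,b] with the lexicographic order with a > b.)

Compute a lex Gröbner basis by Buchberger's algorithm.
f_1 = 4ab - 4a - b + 4, LT = ab.
f_2 = 4ab + 10a + 3b^{2} - 10b - 8, LT = ab.

S(f_1,f_2): lcm = ab. S = -\tfrac{7}{2}a - \tfrac{3}{4}b^{2} + \tfrac{9}{4}b + 3.
  leading term a: no divisor's leading term divides it; move -\tfrac{7}{2}a to the remainder.
  leading term b^{2}: no divisor's leading term divides it; move -\tfrac{3}{4}b^{2} to the remainder.
  leading term b: no divisor's leading term divides it; move \tfrac{9}{4}b to the remainder.
  leading term 1: no divisor's leading term divides it; move 3 to the remainder.
  remainder -\tfrac{7}{2}a - \tfrac{3}{4}b^{2} + \tfrac{9}{4}b + 3 ≠ 0; add h_3 = -\tfrac{7}{2}a - \tfrac{3}{4}b^{2} + \tfrac{9}{4}b + 3 to the basis.

S(f_1,h_3): lcm = ab. S = -a - \tfrac{3}{14}b^{3} + \tfrac{9}{14}b^{2} + \tfrac{17}{28}b + 1.
  leading term a: subtract (\tfrac{2}{7})·h_3 from -a - \tfrac{3}{14}b^{3} + \tfrac{9}{14}b^{2} + \tfrac{17}{28}b + 1 → -\tfrac{3}{14}b^{3} + \tfrac{6}{7}b^{2} - \tfrac{1}{28}b + \tfrac{1}{7}
  leading term b^{3}: no divisor's leading term divides it; move -\tfrac{3}{14}b^{3} to the remainder.
  leading term b^{2}: no divisor's leading term divides it; move \tfrac{6}{7}b^{2} to the remainder.
  leading term b: no divisor's leading term divides it; move -\tfrac{1}{28}b to the remainder.
  leading term 1: no divisor's leading term divides it; move \tfrac{1}{7} to the remainder.
  remainder -\tfrac{3}{14}b^{3} + \tfrac{6}{7}b^{2} - \tfrac{1}{28}b + \tfrac{1}{7} ≠ 0; add h_4 = -\tfrac{3}{14}b^{3} + \tfrac{6}{7}b^{2} - \tfrac{1}{28}b + \tfrac{1}{7} to the basis.

The other S-polynomials (S(f_2,h_3), S(f_1,h_4), S(f_2,h_4), S(h_3,h_4)) all reduce to 0 modulo the current basis, so we have a Gröbner basis.
Inter-reduce: drop elements whose leading term is divisible by another's, tail-reduce, and make monic.
Reduced Gröbner basis: {a + \tfrac{3}{14}b^{2} - \tfrac{9}{14}b - \tfrac{6}{7}, b^{3} - 4b^{2} + \tfrac{1}{6}b - \tfrac{2}{3}}.

Elimination: the polynomial b^{3} - 4b^{2} + \tfrac{1}{6}b - \tfrac{2}{3} lies in the elimination ideal for b, so b ∈ {4, -sqrt(6)*I/6, sqrt(6)*I/6}. For each such b, the remaining basis elements (now univariate) give the rest of the solution.
  b = 4: the earlier basis element becomes a = 0, giving a = 0 — point (0, 4).
  b = -sqrt(6)*I/6: the earlier basis element becomes a - 25/28 + 3*sqrt(6)*I/28 = 0, giving a = 25/28 - 3*sqrt(6)*I/28 — point (25/28 - 3*sqrt(6)*I/28, -sqrt(6)*I/6).
  b = sqrt(6)*I/6: the earlier basis element becomes a - 25/28 - 3*sqrt(6)*I/28 = 0, giving a = 25/28 + 3*sqrt(6)*I/28 — point (25/28 + 3*sqrt(6)*I/28, sqrt(6)*I/6).
Check: every point annihilates each of the original generators.
Zero-dimensionality of the ideal guarantees finitely many solutions over ℂ.

{(0, 4), (25/28 - 3*sqrt(6)*I/28, -sqrt(6)*I/6), (25/28 + 3*sqrt(6)*I/28, sqrt(6)*I/6)}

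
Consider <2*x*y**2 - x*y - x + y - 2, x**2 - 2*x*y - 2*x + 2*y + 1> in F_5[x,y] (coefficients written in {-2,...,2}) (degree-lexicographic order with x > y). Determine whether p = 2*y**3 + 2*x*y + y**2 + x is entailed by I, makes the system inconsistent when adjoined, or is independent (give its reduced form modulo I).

2*y**3 + 2*x*y + y**2 + x lies in I (it reduces to 0).

First compute the reduced Gröbner basis of I by Buchberger's algorithm.
f_1 = 2*x*y**2 - x*y - x + y - 2, LT = x*y**2.
f_2 = x**2 - 2*x*y - 2*x + 2*y + 1, LT = x**2.

S(f_1,f_2): lcm = x**2*y**2. S = 2*x*y**3 + 2*x**2*y + 2*x*y**2 - 2*y**3 + 2*x**2 - 2*x*y - y**2 - x.
  leading term x*y**3: subtract (y)·f_1 from 2*x*y**3 + 2*x**2*y + 2*x*y**2 - 2*y**3 + 2*x**2 - 2*x*y - y**2 - x → 2*x**2*y - 2*x*y**2 - 2*y**3 + 2*x**2 - x*y - 2*y**2 - x + 2*y
  leading term x**2*y: subtract (2*y)·f_2 from 2*x**2*y - 2*x*y**2 - 2*y**3 + 2*x**2 - x*y - 2*y**2 - x + 2*y → 2*x*y**2 - 2*y**3 + 2*x**2 - 2*x*y - y**2 - x
  leading term x*y**2: subtract (1)·f_1 from 2*x*y**2 - 2*y**3 + 2*x**2 - 2*x*y - y**2 - x → -2*y**3 + 2*x**2 - x*y - y**2 - y + 2
  leading term y**3: no divisor's leading term divides it; move -2*y**3 to the remainder.
  leading term x**2: subtract (2)·f_2 from 2*x**2 - x*y - y**2 - y + 2 → -2*x*y - y**2 - x
  leading term x*y: no divisor's leading term divides it; move -2*x*y to the remainder.
  leading term y**2: no divisor's leading term divides it; move -y**2 to the remainder.
  leading term x: no divisor's leading term divides it; move -x to the remainder.
  remainder -2*y**3 - 2*x*y - y**2 - x ≠ 0; add h_3 = -2*y**3 - 2*x*y - y**2 - x to the basis.

The other S-polynomials (S(f_1,h_3), S(f_2,h_3)) all reduce to 0 modulo the current basis, so we have a Gröbner basis.
Inter-reduce: drop elements whose leading term is divisible by another's, tail-reduce, and make monic.
Reduced Gröbner basis: {x*y**2 + 2*x*y + 2*x - 2*y - 1, y**3 + x*y - 2*y**2 - 2*x, x**2 - 2*x*y - 2*x + 2*y + 1}.
Label its elements g_1 = x*y**2 + 2*x*y + 2*x - 2*y - 1, g_2 = y**3 + x*y - 2*y**2 - 2*x, g_3 = x**2 - 2*x*y - 2*x + 2*y + 1.

Reduce p = 2*y**3 + 2*x*y + y**2 + x modulo G:
  leading term y**3: subtract (2)·g_2 from 2*y**3 + 2*x*y + y**2 + x → 0
  normal form = 0.
Since the normal form is 0, p ∈ I.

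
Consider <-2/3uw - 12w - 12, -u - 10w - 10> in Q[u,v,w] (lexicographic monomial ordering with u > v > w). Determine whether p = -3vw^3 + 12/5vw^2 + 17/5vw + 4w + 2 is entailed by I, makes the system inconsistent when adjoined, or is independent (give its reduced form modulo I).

-3vw^3 + 12/5vw^2 + 17/5vw + 4w + 2 is independent of I; its normal form modulo I is -2vw + 4w + 2.

First compute the reduced Gröbner basis of I by Buchberger's algorithm.
f_1 = -2/3uw - 12w - 12, LT = uw.
f_2 = -u - 10w - 10, LT = u.

S(f_1,f_2): lcm = uw. S = -10w^2 + 8w + 18.
  leading term w^2: no divisor's leading term divides it; move -10w^2 to the remainder.
  leading term w: no divisor's leading term divides it; move 8w to the remainder.
  leading term 1: no divisor's leading term divides it; move 18 to the remainder.
  remainder -10w^2 + 8w + 18 ≠ 0; add h_3 = -10w^2 + 8w + 18 to the basis.

The other S-polynomials (S(f_1,h_3), S(f_2,h_3)) all reduce to 0 modulo the current basis, so we have a Gröbner basis.
Inter-reduce: drop elements whose leading term is divisible by another's, tail-reduce, and make monic.
Reduced Gröbner basis: {u + 10w + 10, w^2 - 4/5w - 9/5}.
Label its elements g_1 = u + 10w + 10, g_2 = w^2 - 4/5w - 9/5.

Reduce p = -3vw^3 + 12/5vw^2 + 17/5vw + 4w + 2 modulo G:
  leading term vw^3: subtract (-3vw)·g_2 from -3vw^3 + 12/5vw^2 + 17/5vw + 4w + 2 → -2vw + 4w + 2
  leading term vw: no divisor's leading term divides it; move -2vw to the remainder.
  leading term w: no divisor's leading term divides it; move 4w to the remainder.
  leading term 1: no divisor's leading term divides it; move 2 to the remainder.
  normal form = -2vw + 4w + 2.
The normal form is nonzero, so p ∉ I. Since p minus its normal form lies in I, I + (p) = I + (r) where r = -2vw + 4w + 2; decide whether this ideal is the whole ring.
Run Buchberger on G together with r (pairs among the g_i already reduce to 0 since G is a Gröbner basis):
g_1 = u + 10w + 10, LT = u.
g_2 = w^2 - 4/5w - 9/5, LT = w^2.
r = -2vw + 4w + 2, LT = vw.

S(g_2,r): lcm = vw^2. S = -4/5vw - 9/5v + 2w^2 + w.
  leading term vw: subtract (2/5)·r from -4/5vw - 9/5v + 2w^2 + w → -9/5v + 2w^2 - 3/5w - 4/5
  leading term v: no divisor's leading term divides it; move -9/5v to the remainder.
  leading term w^2: subtract (2)·g_2 from 2w^2 - 3/5w - 4/5 → w + 14/5
  leading term w: no divisor's leading term divides it; move w to the remainder.
  leading term 1: no divisor's leading term divides it; move 14/5 to the remainder.
  remainder -9/5v + w + 14/5 ≠ 0; add m_4 = -9/5v + w + 14/5 to the basis.

The other S-polynomials (S(g_1,g_2), S(g_1,r), S(g_1,m_4), S(g_2,m_4), S(r,m_4)) all reduce to 0 modulo the current basis, so we have a Gröbner basis.
Inter-reduce: drop elements whose leading term is divisible by another's, tail-reduce, and make monic.
Reduced Gröbner basis: {u + 10w + 10, v - 5/9w - 14/9, w^2 - 4/5w - 9/5}.
The reduced Gröbner basis of I + (p) is {u + 10w + 10, v - 5/9w - 14/9, w^2 - 4/5w - 9/5} ≠ {1}, a proper ideal, so the enlarged system stays consistent: p is independent of I, with normal form -2vw + 4w + 2.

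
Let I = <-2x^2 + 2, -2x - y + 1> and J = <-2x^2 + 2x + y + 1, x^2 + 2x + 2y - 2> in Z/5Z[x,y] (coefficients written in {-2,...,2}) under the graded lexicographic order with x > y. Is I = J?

No, the ideals differ.

Two ideals are equal iff their reduced Gröbner bases coincide (the reduced basis is unique for a fixed ordering).
Buchberger on the first generating set:
f_1 = -2x^2 + 2, LT = x^2.
f_2 = -2x - y + 1, LT = x.

S(f_1,f_2): lcm = x^2. S = 2xy - 2x - 1.
  leading term xy: subtract (-y)·f_2 from 2xy - 2x - 1 → -y^2 - 2x + y - 1
  leading term y^2: no divisor's leading term divides it; move -y^2 to the remainder.
  leading term x: subtract (1)·f_2 from -2x + y - 1 → 2y - 2
  leading term y: no divisor's leading term divides it; move 2y to the remainder.
  leading term 1: no divisor's leading term divides it; move -2 to the remainder.
  remainder -y^2 + 2y - 2 ≠ 0; add g_3 = -y^2 + 2y - 2 to the basis.

The other S-polynomials (S(f_1,g_3), S(f_2,g_3)) all reduce to 0 modulo the current basis, so we have a Gröbner basis.
Inter-reduce: drop elements whose leading term is divisible by another's, tail-reduce, and make monic.
Reduced Gröbner basis: {y^2 - 2y + 2, x - 2y + 2}.

Buchberger on the second generating set:
h_1 = -2x^2 + 2x + y + 1, LT = x^2.
h_2 = x^2 + 2x + 2y - 2, LT = x^2.

S(h_1,h_2): lcm = x^2. S = 2x - 1.
  leading term x: no divisor's leading term divides it; move 2x to the remainder.
  leading term 1: no divisor's leading term divides it; move -1 to the remainder.
  remainder 2x - 1 ≠ 0; add k_3 = 2x - 1 to the basis.

S(h_1,k_3): lcm = x^2. S = 2x + 2y + 2.
  leading term x: subtract (1)·k_3 from 2x + 2y + 2 → 2y - 2
  leading term y: no divisor's leading term divides it; move 2y to the remainder.
  leading term 1: no divisor's leading term divides it; move -2 to the remainder.
  remainder 2y - 2 ≠ 0; add k_4 = 2y - 2 to the basis.

The other S-polynomials (S(h_2,k_3), S(h_1,k_4), S(h_2,k_4), S(k_3,k_4)) all reduce to 0 modulo the current basis, so we have a Gröbner basis.
Inter-reduce: drop elements whose leading term is divisible by another's, tail-reduce, and make monic.
Reduced Gröbner basis: {x + 2, y - 1}.

These differ, so the ideals are not equal.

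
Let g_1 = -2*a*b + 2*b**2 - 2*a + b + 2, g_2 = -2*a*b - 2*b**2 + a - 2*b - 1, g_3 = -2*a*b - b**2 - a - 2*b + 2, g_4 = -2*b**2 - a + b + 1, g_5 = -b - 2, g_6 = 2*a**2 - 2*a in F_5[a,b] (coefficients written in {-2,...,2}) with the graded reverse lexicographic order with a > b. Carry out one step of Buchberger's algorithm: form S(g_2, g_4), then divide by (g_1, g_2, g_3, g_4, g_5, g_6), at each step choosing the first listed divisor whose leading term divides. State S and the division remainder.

S(g_2, g_4) = b**3 + 2*a**2 + b**2 - 2*a - 2*b; remainder on division = 0.

lcm(LM(g_2), LM(g_4)) = a*b**2.
S = (lcm/LT(g_2))·g_2 − (lcm/LT(g_4))·g_4 = b**3 + 2*a**2 + b**2 - 2*a - 2*b.
Reduce S modulo (g_1, g_2, g_3, g_4, g_5, g_6) in that order:
  leading term b**3: subtract (2*b)·g_4 from b**3 + 2*a**2 + b**2 - 2*a - 2*b → 2*a**2 + 2*a*b - b**2 - 2*a + b
  leading term a**2: subtract (1)·g_6 from 2*a**2 + 2*a*b - b**2 - 2*a + b → 2*a*b - b**2 + b
  leading term a*b: subtract (-1)·g_1 from 2*a*b - b**2 + b → b**2 - 2*a + 2*b + 2
  leading term b**2: subtract (2)·g_4 from b**2 - 2*a + 2*b + 2 → 0
The remainder is 0, so this S-polynomial contributes no new basis element.
An S-polynomial is built so that the two leading terms cancel; whether anything survives reduction is exactly the Gröbner-basis criterion.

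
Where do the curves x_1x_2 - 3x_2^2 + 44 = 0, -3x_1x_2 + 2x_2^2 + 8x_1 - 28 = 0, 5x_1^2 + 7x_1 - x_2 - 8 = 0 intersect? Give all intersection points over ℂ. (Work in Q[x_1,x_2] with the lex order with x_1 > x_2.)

Compute a lex Gröbner basis by Buchberger's algorithm.
f_1 = x_1x_2 - 3x_2^2 + 44, LT = x_1x_2.
f_2 = -3x_1x_2 + 8x_1 + 2x_2^2 - 28, LT = x_1x_2.
f_3 = 5x_1^2 + 7x_1 - x_2 - 8, LT = x_1^2.

S(f_1,f_2): lcm = x_1x_2. S = 8/3x_1 - 7/3x_2^2 + 104/3.
  leading term x_1: no divisor's leading term divides it; move 8/3x_1 to the remainder.
  leading term x_2^2: no divisor's leading term divides it; move -7/3x_2^2 to the remainder.
  leading term 1: no divisor's leading term divides it; move 104/3 to the remainder.
  remainder 8/3x_1 - 7/3x_2^2 + 104/3 ≠ 0; add h_4 = 8/3x_1 - 7/3x_2^2 + 104/3 to the basis.

S(f_1,f_3): lcm = x_1^2x_2. S = -3x_1x_2^2 - 7/5x_1x_2 + 44x_1 + 1/5x_2^2 + 8/5x_2.
  leading term x_1x_2^2: subtract (-3x_2)·f_1 from -3x_1x_2^2 - 7/5x_1x_2 + 44x_1 + 1/5x_2^2 + 8/5x_2 → -7/5x_1x_2 + 44x_1 - 9x_2^3 + 1/5x_2^2 + 668/5x_2
  leading term x_1x_2: subtract (-7/5)·f_1 from -7/5x_1x_2 + 44x_1 - 9x_2^3 + 1/5x_2^2 + 668/5x_2 → 44x_1 - 9x_2^3 - 4x_2^2 + 668/5x_2 + 308/5
  leading term x_1: subtract (33/2)·h_4 from 44x_1 - 9x_2^3 - 4x_2^2 + 668/5x_2 + 308/5 → -9x_2^3 + 69/2x_2^2 + 668/5x_2 - 2552/5
  leading term x_2^3: no divisor's leading term divides it; move -9x_2^3 to the remainder.
  leading term x_2^2: no divisor's leading term divides it; move 69/2x_2^2 to the remainder.
  leading term x_2: no divisor's leading term divides it; move 668/5x_2 to the remainder.
  leading term 1: no divisor's leading term divides it; move -2552/5 to the remainder.
  remainder -9x_2^3 + 69/2x_2^2 + 668/5x_2 - 2552/5 ≠ 0; add h_5 = -9x_2^3 + 69/2x_2^2 + 668/5x_2 - 2552/5 to the basis.

S(f_2,f_3): lcm = x_1^2x_2. S = -8/3x_1^2 - 2/3x_1x_2^2 - 7/5x_1x_2 + 28/3x_1 + 1/5x_2^2 + 8/5x_2.
  leading term x_1^2: subtract (-8/15)·f_3 from -8/3x_1^2 - 2/3x_1x_2^2 - 7/5x_1x_2 + 28/3x_1 + 1/5x_2^2 + 8/5x_2 → -2/3x_1x_2^2 - 7/5x_1x_2 + 196/15x_1 + 1/5x_2^2 + 16/15x_2 - 64/15
  leading term x_1x_2^2: subtract (-2/3x_2)·f_1 from -2/3x_1x_2^2 - 7/5x_1x_2 + 196/15x_1 + 1/5x_2^2 + 16/15x_2 - 64/15 → -7/5x_1x_2 + 196/15x_1 - 2x_2^3 + 1/5x_2^2 + 152/5x_2 - 64/15
  leading term x_1x_2: subtract (-7/5)·f_1 from -7/5x_1x_2 + 196/15x_1 - 2x_2^3 + 1/5x_2^2 + 152/5x_2 - 64/15 → 196/15x_1 - 2x_2^3 - 4x_2^2 + 152/5x_2 + 172/3
  leading term x_1: subtract (49/10)·h_4 from 196/15x_1 - 2x_2^3 - 4x_2^2 + 152/5x_2 + 172/3 → -2x_2^3 + 223/30x_2^2 + 152/5x_2 - 1688/15
  leading term x_2^3: subtract (2/9)·h_5 from -2x_2^3 + 223/30x_2^2 + 152/5x_2 - 1688/15 → -7/30x_2^2 + 32/45x_2 + 8/9
  leading term x_2^2: no divisor's leading term divides it; move -7/30x_2^2 to the remainder.
  leading term x_2: no divisor's leading term divides it; move 32/45x_2 to the remainder.
  leading term 1: no divisor's leading term divides it; move 8/9 to the remainder.
  remainder -7/30x_2^2 + 32/45x_2 + 8/9 ≠ 0; add h_6 = -7/30x_2^2 + 32/45x_2 + 8/9 to the basis.

S(f_1,h_4): lcm = x_1x_2. S = 7/8x_2^3 - 3x_2^2 - 13x_2 + 44.
  leading term x_2^3: subtract (-7/72)·h_5 from 7/8x_2^3 - 3x_2^2 - 13x_2 + 44 → 17/48x_2^2 - 1/90x_2 - 253/45
  leading term x_2^2: subtract (-85/56)·h_6 from 17/48x_2^2 - 1/90x_2 - 253/45 → 673/630x_2 - 1346/315
  leading term x_2: no divisor's leading term divides it; move 673/630x_2 to the remainder.
  leading term 1: no divisor's leading term divides it; move -1346/315 to the remainder.
  remainder 673/630x_2 - 1346/315 ≠ 0; add h_7 = 673/630x_2 - 1346/315 to the basis.

The other S-polynomials (S(f_2,h_4), S(f_3,h_4), S(f_1,h_5), S(f_2,h_5), S(f_3,h_5), S(h_4,h_5), S(f_1,h_6), S(f_2,h_6), S(f_3,h_6), S(h_4,h_6), S(h_5,h_6), S(f_1,h_7), S(f_2,h_7), S(f_3,h_7), S(h_4,h_7), S(h_5,h_7), S(h_6,h_7)) all reduce to 0 modulo the current basis, so we have a Gröbner basis.
Inter-reduce: drop elements whose leading term is divisible by another's, tail-reduce, and make monic.
Reduced Gröbner basis: {x_1 - 1, x_2 - 4}.

A lex Gröbner basis eliminates variables successively. Here x_2 - 4 depends only on x_2, with roots {4}; lifting each root through the earlier basis elements recovers the full solutions.
  x_2 = 4: the earlier basis element becomes x_1 - 1 = 0, giving x_1 = 1 — point (1, 4).

{(1, 4)}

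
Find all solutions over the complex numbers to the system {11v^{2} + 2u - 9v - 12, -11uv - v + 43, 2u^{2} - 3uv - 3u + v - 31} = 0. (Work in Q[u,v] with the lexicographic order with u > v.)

Compute a lex Gröbner basis by Buchberger's algorithm.
f_1 = 2u + 11v^{2} - 9v - 12, LT = u.
f_2 = -11uv - v + 43, LT = uv.
f_3 = 2u^{2} - 3uv - 3u + v - 31, LT = u^{2}.

S(f_1,f_2): lcm = uv. S = \tfrac{11}{2}v^{3} - \tfrac{9}{2}v^{2} - \tfrac{67}{11}v + \tfrac{43}{11}.
  leading term v^{3}: no divisor's leading term divides it; move \tfrac{11}{2}v^{3} to the remainder.
  leading term v^{2}: no divisor's leading term divides it; move -\tfrac{9}{2}v^{2} to the remainder.
  leading term v: no divisor's leading term divides it; move -\tfrac{67}{11}v to the remainder.
  leading term 1: no divisor's leading term divides it; move \tfrac{43}{11} to the remainder.
  remainder \tfrac{11}{2}v^{3} - \tfrac{9}{2}v^{2} - \tfrac{67}{11}v + \tfrac{43}{11} ≠ 0; add h_4 = \tfrac{11}{2}v^{3} - \tfrac{9}{2}v^{2} - \tfrac{67}{11}v + \tfrac{43}{11} to the basis.

S(f_1,f_3): lcm = u^{2}. S = \tfrac{11}{2}uv^{2} - 3uv - \tfrac{9}{2}u - \tfrac{1}{2}v + \tfrac{31}{2}.
  leading term uv^{2}: subtract (\tfrac{11}{4}v^{2})·f_1 from \tfrac{11}{2}uv^{2} - 3uv - \tfrac{9}{2}u - \tfrac{1}{2}v + \tfrac{31}{2} → -3uv - \tfrac{9}{2}u - \tfrac{121}{4}v^{4} + \tfrac{99}{4}v^{3} + 33v^{2} - \tfrac{1}{2}v + \tfrac{31}{2}
  leading term uv: subtract (-\tfrac{3}{2}v)·f_1 from -3uv - \tfrac{9}{2}u - \tfrac{121}{4}v^{4} + \tfrac{99}{4}v^{3} + 33v^{2} - \tfrac{1}{2}v + \tfrac{31}{2} → -\tfrac{9}{2}u - \tfrac{121}{4}v^{4} + \tfrac{165}{4}v^{3} + \tfrac{39}{2}v^{2} - \tfrac{37}{2}v + \tfrac{31}{2}
  leading term u: subtract (-\tfrac{9}{4})·f_1 from -\tfrac{9}{2}u - \tfrac{121}{4}v^{4} + \tfrac{165}{4}v^{3} + \tfrac{39}{2}v^{2} - \tfrac{37}{2}v + \tfrac{31}{2} → -\tfrac{121}{4}v^{4} + \tfrac{165}{4}v^{3} + \tfrac{177}{4}v^{2} - \tfrac{155}{4}v - \tfrac{23}{2}
  leading term v^{4}: subtract (-\tfrac{11}{2}v)·h_4 from -\tfrac{121}{4}v^{4} + \tfrac{165}{4}v^{3} + \tfrac{177}{4}v^{2} - \tfrac{155}{4}v - \tfrac{23}{2} → \tfrac{33}{2}v^{3} + \tfrac{43}{4}v^{2} - \tfrac{69}{4}v - \tfrac{23}{2}
  leading term v^{3}: subtract (3)·h_4 from \tfrac{33}{2}v^{3} + \tfrac{43}{4}v^{2} - \tfrac{69}{4}v - \tfrac{23}{2} → \tfrac{97}{4}v^{2} + \tfrac{45}{44}v - \tfrac{511}{22}
  leading term v^{2}: no divisor's leading term divides it; move \tfrac{97}{4}v^{2} to the remainder.
  leading term v: no divisor's leading term divides it; move \tfrac{45}{44}v to the remainder.
  leading term 1: no divisor's leading term divides it; move -\tfrac{511}{22} to the remainder.
  remainder \tfrac{97}{4}v^{2} + \tfrac{45}{44}v - \tfrac{511}{22} ≠ 0; add h_5 = \tfrac{97}{4}v^{2} + \tfrac{45}{44}v - \tfrac{511}{22} to the basis.

S(f_2,f_3): lcm = u^{2}v. S = \tfrac{3}{2}uv^{2} + \tfrac{35}{22}uv - \tfrac{43}{11}u - \tfrac{1}{2}v^{2} + \tfrac{31}{2}v.
  leading term uv^{2}: subtract (\tfrac{3}{4}v^{2})·f_1 from \tfrac{3}{2}uv^{2} + \tfrac{35}{22}uv - \tfrac{43}{11}u - \tfrac{1}{2}v^{2} + \tfrac{31}{2}v → \tfrac{35}{22}uv - \tfrac{43}{11}u - \tfrac{33}{4}v^{4} + \tfrac{27}{4}v^{3} + \tfrac{17}{2}v^{2} + \tfrac{31}{2}v
  leading term uv: subtract (\tfrac{35}{44}v)·f_1 from \tfrac{35}{22}uv - \tfrac{43}{11}u - \tfrac{33}{4}v^{4} + \tfrac{27}{4}v^{3} + \tfrac{17}{2}v^{2} + \tfrac{31}{2}v → -\tfrac{43}{11}u - \tfrac{33}{4}v^{4} - 2v^{3} + \tfrac{689}{44}v^{2} + \tfrac{551}{22}v
  leading term u: subtract (-\tfrac{43}{22})·f_1 from -\tfrac{43}{11}u - \tfrac{33}{4}v^{4} - 2v^{3} + \tfrac{689}{44}v^{2} + \tfrac{551}{22}v → -\tfrac{33}{4}v^{4} - 2v^{3} + \tfrac{1635}{44}v^{2} + \tfrac{82}{11}v - \tfrac{258}{11}
  leading term v^{4}: subtract (-\tfrac{3}{2}v)·h_4 from -\tfrac{33}{4}v^{4} - 2v^{3} + \tfrac{1635}{44}v^{2} + \tfrac{82}{11}v - \tfrac{258}{11} → -\tfrac{35}{4}v^{3} + \tfrac{1233}{44}v^{2} + \tfrac{293}{22}v - \tfrac{258}{11}
  leading term v^{3}: subtract (-\tfrac{35}{22})·h_4 from -\tfrac{35}{4}v^{3} + \tfrac{1233}{44}v^{2} + \tfrac{293}{22}v - \tfrac{258}{11} → \tfrac{459}{22}v^{2} + \tfrac{439}{121}v - \tfrac{4171}{242}
  leading term v^{2}: subtract (\tfrac{918}{1067})·h_5 from \tfrac{459}{22}v^{2} + \tfrac{439}{121}v - \tfrac{4171}{242} → \tfrac{64511}{23474}v + \tfrac{64511}{23474}
  leading term v: no divisor's leading term divides it; move \tfrac{64511}{23474}v to the remainder.
  leading term 1: no divisor's leading term divides it; move \tfrac{64511}{23474} to the remainder.
  remainder \tfrac{64511}{23474}v + \tfrac{64511}{23474} ≠ 0; add h_6 = \tfrac{64511}{23474}v + \tfrac{64511}{23474} to the basis.

The other S-polynomials (S(f_1,h_4), S(f_2,h_4), S(f_3,h_4), S(f_1,h_5), S(f_2,h_5), S(f_3,h_5), S(h_4,h_5), S(f_1,h_6), S(f_2,h_6), S(f_3,h_6), S(h_4,h_6), S(h_5,h_6)) all reduce to 0 modulo the current basis, so we have a Gröbner basis.
Inter-reduce: drop elements whose leading term is divisible by another's, tail-reduce, and make monic.
Reduced Gröbner basis: {u + 4, v + 1}.

Elimination: the polynomial v + 1 lies in the elimination ideal for v, so v ∈ {-1}. For each such v, the remaining basis elements (now univariate) give the rest of the solution.
  v = -1: the earlier basis element becomes u + 4 = 0, giving u = -4 — point (-4, -1).
Each listed point satisfies every original equation (direct substitution).

{(-4, -1)}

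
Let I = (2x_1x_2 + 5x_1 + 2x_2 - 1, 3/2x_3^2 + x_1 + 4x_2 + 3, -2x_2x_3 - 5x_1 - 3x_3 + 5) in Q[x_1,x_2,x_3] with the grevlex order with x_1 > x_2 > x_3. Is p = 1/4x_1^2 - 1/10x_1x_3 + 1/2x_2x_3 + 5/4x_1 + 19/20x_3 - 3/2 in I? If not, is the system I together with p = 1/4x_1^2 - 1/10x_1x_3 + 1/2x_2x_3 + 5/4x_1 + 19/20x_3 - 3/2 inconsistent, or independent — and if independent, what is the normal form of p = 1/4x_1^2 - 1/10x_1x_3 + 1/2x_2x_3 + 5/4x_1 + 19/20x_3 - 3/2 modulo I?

First compute the reduced Gröbner basis of I by Buchberger's algorithm.
f_1 = 2x_1x_2 + 5x_1 + 2x_2 - 1, LT = x_1x_2.
f_2 = 3/2x_3^2 + x_1 + 4x_2 + 3, LT = x_3^2.
f_3 = -2x_2x_3 - 5x_1 - 3x_3 + 5, LT = x_2x_3.

S(f_1,f_3): lcm = x_1x_2x_3. S = -5/2x_1^2 + x_1x_3 + x_2x_3 + 5/2x_1 - 1/2x_3.
  reduce S modulo (f_1, f_2, f_3):
  remainder -5/2x_1^2 + x_1x_3 - 2x_3 + 5/2 ≠ 0; add h_4 = -5/2x_1^2 + x_1x_3 - 2x_3 + 5/2 to the basis.

S(f_2,f_3): lcm = x_2x_3^2. S = 2/3x_1x_2 + 8/3x_2^2 - 5/2x_1x_3 - 3/2x_3^2 + 2x_2 + 5/2x_3.
  reduce S modulo (f_1, f_2, f_3, h_4):
  remainder 8/3x_2^2 - 5/2x_1x_3 - 2/3x_1 + 16/3x_2 + 5/2x_3 + 10/3 ≠ 0; add h_5 = 8/3x_2^2 - 5/2x_1x_3 - 2/3x_1 + 16/3x_2 + 5/2x_3 + 10/3 to the basis.

The other S-polynomials (S(f_1,f_2), S(f_1,h_4), S(f_2,h_4), S(f_3,h_4), S(f_1,h_5), S(f_2,h_5), S(f_3,h_5), S(h_4,h_5)) all reduce to 0 modulo the current basis, so we have a Gröbner basis.
Inter-reduce: drop elements whose leading term is divisible by another's, tail-reduce, and make monic.
Reduced Gröbner basis: {x_1^2 - 2/5x_1x_3 + 4/5x_3 - 1, x_1x_2 + 5/2x_1 + x_2 - 1/2, x_2^2 - 15/16x_1x_3 - 1/4x_1 + 2x_2 + 15/16x_3 + 5/4, x_2x_3 + 5/2x_1 + 3/2x_3 - 5/2, x_3^2 + 2/3x_1 + 8/3x_2 + 2}.
Label its elements g_1 = x_1^2 - 2/5x_1x_3 + 4/5x_3 - 1, g_2 = x_1x_2 + 5/2x_1 + x_2 - 1/2, g_3 = x_2^2 - 15/16x_1x_3 - 1/4x_1 + 2x_2 + 15/16x_3 + 5/4, g_4 = x_2x_3 + 5/2x_1 + 3/2x_3 - 5/2, g_5 = x_3^2 + 2/3x_1 + 8/3x_2 + 2.

Reduce p = 1/4x_1^2 - 1/10x_1x_3 + 1/2x_2x_3 + 5/4x_1 + 19/20x_3 - 3/2 modulo G:
  leading term x_1^2: subtract (1/4)·g_1 from 1/4x_1^2 - 1/10x_1x_3 + 1/2x_2x_3 + 5/4x_1 + 19/20x_3 - 3/2 → 1/2x_2x_3 + 5/4x_1 + 3/4x_3 - 5/4
  leading term x_2x_3: subtract (1/2)·g_4 from 1/2x_2x_3 + 5/4x_1 + 3/4x_3 - 5/4 → 0
  normal form = 0.
Since the normal form is 0, p ∈ I.

1/4x_1^2 - 1/10x_1x_3 + 1/2x_2x_3 + 5/4x_1 + 19/20x_3 - 3/2 lies in I (it reduces to 0).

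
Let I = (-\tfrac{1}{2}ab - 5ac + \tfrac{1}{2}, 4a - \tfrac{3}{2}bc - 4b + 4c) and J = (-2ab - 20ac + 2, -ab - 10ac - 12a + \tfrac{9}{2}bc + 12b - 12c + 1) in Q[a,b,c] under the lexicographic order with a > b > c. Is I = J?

Yes, the ideals are equal.

Equality of ideals is decidable: compute both reduced Gröbner bases (unique for the ordering) and check whether they agree.
Buchberger on the first generating set:
f_1 = -\tfrac{1}{2}ab - 5ac + \tfrac{1}{2}, LT = ab.
f_2 = 4a - \tfrac{3}{2}bc - 4b + 4c, LT = a.

S(f_1,f_2): lcm = ab. S = 10ac + \tfrac{3}{8}b^{2}c + b^{2} - bc - 1.
  leading term ac: subtract (\tfrac{5}{2}c)·f_2 from 10ac + \tfrac{3}{8}b^{2}c + b^{2} - bc - 1 → \tfrac{3}{8}b^{2}c + b^{2} + \tfrac{15}{4}bc^{2} + 9bc - 10c^{2} - 1
  leading term b^{2}c: no divisor's leading term divides it; move \tfrac{3}{8}b^{2}c to the remainder.
  leading term b^{2}: no divisor's leading term divides it; move b^{2} to the remainder.
  leading term bc^{2}: no divisor's leading term divides it; move \tfrac{15}{4}bc^{2} to the remainder.
  leading term bc: no divisor's leading term divides it; move 9bc to the remainder.
  leading term c^{2}: no divisor's leading term divides it; move -10c^{2} to the remainder.
  leading term 1: no divisor's leading term divides it; move -1 to the remainder.
  remainder \tfrac{3}{8}b^{2}c + b^{2} + \tfrac{15}{4}bc^{2} + 9bc - 10c^{2} - 1 ≠ 0; add g_3 = \tfrac{3}{8}b^{2}c + b^{2} + \tfrac{15}{4}bc^{2} + 9bc - 10c^{2} - 1 to the basis.

The other S-polynomials (S(f_1,g_3), S(f_2,g_3)) all reduce to 0 modulo the current basis, so we have a Gröbner basis.
Inter-reduce: drop elements whose leading term is divisible by another's, tail-reduce, and make monic.
Reduced Gröbner basis: {a - \tfrac{3}{8}bc - b + c, b^{2}c + \tfrac{8}{3}b^{2} + 10bc^{2} + 24bc - \tfrac{80}{3}c^{2} - \tfrac{8}{3}}.

Buchberger on the second generating set:
h_1 = -2ab - 20ac + 2, LT = ab.
h_2 = -ab - 10ac - 12a + \tfrac{9}{2}bc + 12b - 12c + 1, LT = ab.

S(h_1,h_2): lcm = ab. S = -12a + \tfrac{9}{2}bc + 12b - 12c.
  leading term a: no divisor's leading term divides it; move -12a to the remainder.
  leading term bc: no divisor's leading term divides it; move \tfrac{9}{2}bc to the remainder.
  leading term b: no divisor's leading term divides it; move 12b to the remainder.
  leading term c: no divisor's leading term divides it; move -12c to the remainder.
  remainder -12a + \tfrac{9}{2}bc + 12b - 12c ≠ 0; add k_3 = -12a + \tfrac{9}{2}bc + 12b - 12c to the basis.

S(h_1,k_3): lcm = ab. S = 10ac + \tfrac{3}{8}b^{2}c + b^{2} - bc - 1.
  leading term ac: subtract (-\tfrac{5}{6}c)·k_3 from 10ac + \tfrac{3}{8}b^{2}c + b^{2} - bc - 1 → \tfrac{3}{8}b^{2}c + b^{2} + \tfrac{15}{4}bc^{2} + 9bc - 10c^{2} - 1
  leading term b^{2}c: no divisor's leading term divides it; move \tfrac{3}{8}b^{2}c to the remainder.
  leading term b^{2}: no divisor's leading term divides it; move b^{2} to the remainder.
  leading term bc^{2}: no divisor's leading term divides it; move \tfrac{15}{4}bc^{2} to the remainder.
  leading term bc: no divisor's leading term divides it; move 9bc to the remainder.
  leading term c^{2}: no divisor's leading term divides it; move -10c^{2} to the remainder.
  leading term 1: no divisor's leading term divides it; move -1 to the remainder.
  remainder \tfrac{3}{8}b^{2}c + b^{2} + \tfrac{15}{4}bc^{2} + 9bc - 10c^{2} - 1 ≠ 0; add k_4 = \tfrac{3}{8}b^{2}c + b^{2} + \tfrac{15}{4}bc^{2} + 9bc - 10c^{2} - 1 to the basis.

The other S-polynomials (S(h_2,k_3), S(h_1,k_4), S(h_2,k_4), S(k_3,k_4)) all reduce to 0 modulo the current basis, so we have a Gröbner basis.
Inter-reduce: drop elements whose leading term is divisible by another's, tail-reduce, and make monic.
Reduced Gröbner basis: {a - \tfrac{3}{8}bc - b + c, b^{2}c + \tfrac{8}{3}b^{2} + 10bc^{2} + 24bc - \tfrac{80}{3}c^{2} - \tfrac{8}{3}}.

These coincide, so the ideals are equal.
The choice of monomial ordering does not affect the verdict — as long as both bases are computed under the same ordering, their equality decides ideal equality.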